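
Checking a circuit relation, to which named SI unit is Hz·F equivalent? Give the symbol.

S

Hz = s⁻¹.
F = kg⁻¹·m⁻²·s⁴·A².
Combining: Hz·F = s⁻¹ · (kg⁻¹·m⁻²·s⁴·A²) = kg⁻¹·m⁻²·s³·A².
kg⁻¹·m⁻²·s³·A² is the base-SI form of the siemens.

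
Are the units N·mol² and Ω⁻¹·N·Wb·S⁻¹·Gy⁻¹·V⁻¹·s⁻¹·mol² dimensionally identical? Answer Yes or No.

Left side:
  N = kg·m/s² = kg·m·s⁻² (force = mass × acceleration).
  Combining: N·mol² = (kg·m·s⁻²) · mol² = kg·m·s⁻²·mol².
Right side:
  Ω = kg·m²·s⁻³·A⁻².
  So Ω⁻¹ = kg⁻¹·m⁻²·s³·A².
  N = kg·m·s⁻².
  Wb = kg·m²·s⁻²·A⁻¹.
  S = kg⁻¹·m⁻²·s³·A².
  So S⁻¹ = kg·m²·s⁻³·A⁻².
  Gy = m²·s⁻².
  So Gy⁻¹ = m⁻²·s².
  V = kg·m²·s⁻³·A⁻¹.
  So V⁻¹ = kg⁻¹·m⁻²·s³·A.
  Combining: Ω⁻¹·N·Wb·S⁻¹·Gy⁻¹·V⁻¹·s⁻¹·mol² = (kg⁻¹·m⁻²·s³·A²) · (kg·m·s⁻²) · (kg·m²·s⁻²·A⁻¹) · (kg·m²·s⁻³·A⁻²) · (m⁻²·s²) · (kg⁻¹·m⁻²·s³·A) · s⁻¹ · mol² = kg·m⁻¹·mol².
Left is kg·m·s⁻²·mol²; right is kg·m⁻¹·mol² — different.

No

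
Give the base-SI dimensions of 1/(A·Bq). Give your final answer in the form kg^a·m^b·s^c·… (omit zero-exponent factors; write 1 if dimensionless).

Bq = s⁻¹.
So Bq⁻¹ = s.
Combining: A⁻¹·Bq⁻¹ = A⁻¹ · s = s·A⁻¹.

s·A⁻¹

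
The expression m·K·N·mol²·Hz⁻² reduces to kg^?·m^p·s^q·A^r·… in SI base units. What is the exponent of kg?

N = kg·m/s² = kg·m·s⁻² (force = mass × acceleration).
Hz = 1/s = s⁻¹ (frequency is cycles per second).
So Hz⁻² = s².
Combining: m·K·N·mol²·Hz⁻² = m · K · (kg·m·s⁻²) · mol² · s² = kg·m²·K·mol².
The exponent of kg is 1.

1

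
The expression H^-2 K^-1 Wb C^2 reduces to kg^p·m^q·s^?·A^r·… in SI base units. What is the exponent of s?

4

H = kg·m²·s⁻²·A⁻².
So H⁻² = kg⁻²·m⁻⁴·s⁴·A⁴.
Wb = kg·m²·s⁻²·A⁻¹.
C = s·A.
So C² = s²·A².
Combining: H⁻²·K⁻¹·Wb·C² = (kg⁻²·m⁻⁴·s⁴·A⁴) · K⁻¹ · (kg·m²·s⁻²·A⁻¹) · (s²·A²) = kg⁻¹·m⁻²·s⁴·A⁵·K⁻¹.
The exponent of s is 4.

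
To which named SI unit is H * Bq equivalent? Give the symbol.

Ω

H = Wb/A (inductance = flux per current),
    = kg·m²·s⁻²·A⁻².
Bq = 1/s = s⁻¹ (activity is decays per second).
Combining: H·Bq = (kg·m²·s⁻²·A⁻²) · s⁻¹ = kg·m²·s⁻³·A⁻².
kg·m²·s⁻³·A⁻² is the base-SI form of the ohm.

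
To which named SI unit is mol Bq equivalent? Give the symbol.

kat

Bq = 1/s = s⁻¹ (activity is decays per second).
Combining: mol·Bq = mol · s⁻¹ = s⁻¹·mol.
s⁻¹·mol is the base-SI form of the katal.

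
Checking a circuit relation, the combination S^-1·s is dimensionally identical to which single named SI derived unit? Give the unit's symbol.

H

S = kg⁻¹·m⁻²·s³·A².
So S⁻¹ = kg·m²·s⁻³·A⁻².
Combining: S⁻¹·s = (kg·m²·s⁻³·A⁻²) · s = kg·m²·s⁻²·A⁻².
kg·m²·s⁻²·A⁻² is the base-SI form of the henry.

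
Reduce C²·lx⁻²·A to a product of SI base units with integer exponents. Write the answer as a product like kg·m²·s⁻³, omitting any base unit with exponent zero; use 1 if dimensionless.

C = A·s = s·A (charge = current × time).
So C² = s²·A².
lx = lm/m² (illuminance = luminous flux per area),
    = m⁻²·cd.
So lx⁻² = m⁴·cd⁻².
Combining: C²·lx⁻²·A = (s²·A²) · (m⁴·cd⁻²) · A = m⁴·s²·A³·cd⁻².

m⁴·s²·A³·cd⁻²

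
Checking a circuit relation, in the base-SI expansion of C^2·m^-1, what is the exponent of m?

C = A·s = s·A (charge = current × time).
So C² = s²·A².
Combining: C²·m⁻¹ = (s²·A²) · m⁻¹ = m⁻¹·s²·A².
The exponent of m is -1.

-1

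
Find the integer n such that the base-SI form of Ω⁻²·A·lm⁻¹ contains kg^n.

-2

Ω = kg·m²·s⁻³·A⁻².
So Ω⁻² = kg⁻²·m⁻⁴·s⁶·A⁴.
lm = cd.
So lm⁻¹ = cd⁻¹.
Combining: Ω⁻²·A·lm⁻¹ = (kg⁻²·m⁻⁴·s⁶·A⁴) · A · cd⁻¹ = kg⁻²·m⁻⁴·s⁶·A⁵·cd⁻¹.
The exponent of kg is -2.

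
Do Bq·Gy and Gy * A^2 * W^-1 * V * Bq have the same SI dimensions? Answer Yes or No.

No

Left side:
  Bq = s⁻¹.
  Gy = m²·s⁻².
  Combining: Bq·Gy = s⁻¹ · (m²·s⁻²) = m²·s⁻³.
Right side:
  Gy = m²·s⁻².
  W = kg·m²·s⁻³.
  So W⁻¹ = kg⁻¹·m⁻²·s³.
  V = kg·m²·s⁻³·A⁻¹.
  Bq = s⁻¹.
  Combining: Gy·A²·W⁻¹·V·Bq = (m²·s⁻²) · A² · (kg⁻¹·m⁻²·s³) · (kg·m²·s⁻³·A⁻¹) · s⁻¹ = m²·s⁻³·A.
Left is m²·s⁻³; right is m²·s⁻³·A — different.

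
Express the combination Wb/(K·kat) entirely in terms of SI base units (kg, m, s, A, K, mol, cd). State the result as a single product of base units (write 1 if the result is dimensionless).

kg·m²·s⁻¹·A⁻¹·K⁻¹·mol⁻¹

Wb = V·s (flux: a volt is a weber per second),
    = kg·m²·s⁻²·A⁻¹.
kat = mol/s = s⁻¹·mol (catalytic activity).
So kat⁻¹ = s·mol⁻¹.
Combining: K⁻¹·Wb·kat⁻¹ = K⁻¹ · (kg·m²·s⁻²·A⁻¹) · (s·mol⁻¹) = kg·m²·s⁻¹·A⁻¹·K⁻¹·mol⁻¹.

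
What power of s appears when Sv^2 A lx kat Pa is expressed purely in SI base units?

-7

Sv = m²·s⁻².
So Sv² = m⁴·s⁻⁴.
lx = m⁻²·cd.
kat = s⁻¹·mol.
Pa = kg·m⁻¹·s⁻².
Combining: Sv²·A·lx·kat·Pa = (m⁴·s⁻⁴) · A · (m⁻²·cd) · (s⁻¹·mol) · (kg·m⁻¹·s⁻²) = kg·m·s⁻⁷·A·mol·cd.
The exponent of s is -7.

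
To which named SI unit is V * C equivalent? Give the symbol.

J

V = W/A (potential = power per current),
    = kg·m²·s⁻³·A⁻¹.
C = A·s = s·A (charge = current × time).
Combining: V·C = (kg·m²·s⁻³·A⁻¹) · (s·A) = kg·m²·s⁻².
kg·m²·s⁻² is the base-SI form of the joule.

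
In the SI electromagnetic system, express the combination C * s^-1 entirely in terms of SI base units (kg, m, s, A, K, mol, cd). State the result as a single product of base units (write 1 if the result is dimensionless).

C = s·A.
Combining: C·s⁻¹ = (s·A) · s⁻¹ = A.

A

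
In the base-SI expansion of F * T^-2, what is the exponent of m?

F = C/V (capacitance = charge per voltage),
    = A·s/(kg·m²·s⁻³·A⁻¹) (substituting C and V),
    = kg⁻¹·m⁻²·s⁴·A².
T = Wb/m² (flux density = flux per area),
    = kg·s⁻²·A⁻¹.
So T⁻² = kg⁻²·s⁴·A².
Combining: F·T⁻² = (kg⁻¹·m⁻²·s⁴·A²) · (kg⁻²·s⁴·A²) = kg⁻³·m⁻²·s⁸·A⁴.
The exponent of m is -2.

-2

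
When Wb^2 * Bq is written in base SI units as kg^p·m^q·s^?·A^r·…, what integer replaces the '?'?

-5

Wb = kg·m²·s⁻²·A⁻¹.
So Wb² = kg²·m⁴·s⁻⁴·A⁻².
Bq = s⁻¹.
Combining: Wb²·Bq = (kg²·m⁴·s⁻⁴·A⁻²) · s⁻¹ = kg²·m⁴·s⁻⁵·A⁻².
The exponent of s is -5.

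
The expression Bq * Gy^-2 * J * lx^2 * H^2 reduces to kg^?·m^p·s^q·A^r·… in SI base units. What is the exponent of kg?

3

Bq = 1/s = s⁻¹ (activity is decays per second).
Gy = J/kg (absorbed dose = energy per mass),
    = m²·s⁻².
So Gy⁻² = m⁻⁴·s⁴.
J = N·m (work = force × distance),
    = kg·m²·s⁻².
lx = lm/m² (illuminance = luminous flux per area),
    = m⁻²·cd.
So lx² = m⁻⁴·cd².
H = Wb/A (inductance = flux per current),
    = kg·m²·s⁻²·A⁻².
So H² = kg²·m⁴·s⁻⁴·A⁻⁴.
Combining: Bq·Gy⁻²·J·lx²·H² = s⁻¹ · (m⁻⁴·s⁴) · (kg·m²·s⁻²) · (m⁻⁴·cd²) · (kg²·m⁴·s⁻⁴·A⁻⁴) = kg³·m⁻²·s⁻³·A⁻⁴·cd².
The exponent of kg is 3.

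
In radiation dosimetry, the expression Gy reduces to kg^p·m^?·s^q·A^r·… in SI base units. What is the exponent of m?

Gy = J/kg (absorbed dose = energy per mass),
    = m²·s⁻².
The exponent of m is 2.

2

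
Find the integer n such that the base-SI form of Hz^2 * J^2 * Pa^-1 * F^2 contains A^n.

4

Hz = s⁻¹.
So Hz² = s⁻².
J = kg·m²·s⁻².
So J² = kg²·m⁴·s⁻⁴.
Pa = kg·m⁻¹·s⁻².
So Pa⁻¹ = kg⁻¹·m·s².
F = kg⁻¹·m⁻²·s⁴·A².
So F² = kg⁻²·m⁻⁴·s⁸·A⁴.
Combining: Hz²·J²·Pa⁻¹·F² = s⁻² · (kg²·m⁴·s⁻⁴) · (kg⁻¹·m·s²) · (kg⁻²·m⁻⁴·s⁸·A⁴) = kg⁻¹·m·s⁴·A⁴.
The exponent of A is 4.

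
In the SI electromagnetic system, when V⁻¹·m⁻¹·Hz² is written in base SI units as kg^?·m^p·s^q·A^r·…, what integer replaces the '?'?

V = kg·m²·s⁻³·A⁻¹.
So V⁻¹ = kg⁻¹·m⁻²·s³·A.
Hz = s⁻¹.
So Hz² = s⁻².
Combining: V⁻¹·m⁻¹·Hz² = (kg⁻¹·m⁻²·s³·A) · m⁻¹ · s⁻² = kg⁻¹·m⁻³·s·A.
The exponent of kg is -1.

-1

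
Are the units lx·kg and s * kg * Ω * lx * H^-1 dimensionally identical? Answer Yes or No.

Yes

Left side:
  lx = m⁻²·cd.
  Combining: lx·kg = (m⁻²·cd) · kg = kg·m⁻²·cd.
Right side:
  Ω = V/A (resistance = voltage per current),
      = kg·m²·s⁻³·A⁻².
  lx = lm/m² (illuminance = luminous flux per area),
      = m⁻²·cd.
  H = Wb/A (inductance = flux per current),
      = kg·m²·s⁻²·A⁻².
  So H⁻¹ = kg⁻¹·m⁻²·s²·A².
  Combining: s·kg·Ω·lx·H⁻¹ = s · kg · (kg·m²·s⁻³·A⁻²) · (m⁻²·cd) · (kg⁻¹·m⁻²·s²·A²) = kg·m⁻²·cd.
Both reduce to kg·m⁻²·cd.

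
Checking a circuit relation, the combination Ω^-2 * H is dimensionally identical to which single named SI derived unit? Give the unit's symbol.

F

Ω = kg·m²·s⁻³·A⁻².
So Ω⁻² = kg⁻²·m⁻⁴·s⁶·A⁴.
H = kg·m²·s⁻²·A⁻².
Combining: Ω⁻²·H = (kg⁻²·m⁻⁴·s⁶·A⁴) · (kg·m²·s⁻²·A⁻²) = kg⁻¹·m⁻²·s⁴·A².
kg⁻¹·m⁻²·s⁴·A² is the base-SI form of the farad.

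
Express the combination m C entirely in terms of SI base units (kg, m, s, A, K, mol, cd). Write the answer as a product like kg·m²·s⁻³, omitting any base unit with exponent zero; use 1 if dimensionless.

m·s·A

C = A·s = s·A (charge = current × time).
Combining: m·C = m · (s·A) = m·s·A.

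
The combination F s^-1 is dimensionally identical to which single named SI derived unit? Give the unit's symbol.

F = C/V (capacitance = charge per voltage),
    = A·s/(kg·m²·s⁻³·A⁻¹) (substituting C and V),
    = kg⁻¹·m⁻²·s⁴·A².
Combining: F·s⁻¹ = (kg⁻¹·m⁻²·s⁴·A²) · s⁻¹ = kg⁻¹·m⁻²·s³·A².
kg⁻¹·m⁻²·s³·A² is the base-SI form of the siemens.

S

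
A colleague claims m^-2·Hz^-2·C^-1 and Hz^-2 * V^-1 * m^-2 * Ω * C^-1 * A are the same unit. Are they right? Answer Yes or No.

Left side:
  Hz = s⁻¹.
  So Hz⁻² = s².
  C = s·A.
  So C⁻¹ = s⁻¹·A⁻¹.
  Combining: m⁻²·Hz⁻²·C⁻¹ = m⁻² · s² · (s⁻¹·A⁻¹) = m⁻²·s·A⁻¹.
Right side:
  Hz = 1/s = s⁻¹ (frequency is cycles per second).
  So Hz⁻² = s².
  V = W/A (potential = power per current),
      = kg·m²·s⁻³·A⁻¹.
  So V⁻¹ = kg⁻¹·m⁻²·s³·A.
  Ω = V/A (resistance = voltage per current),
      = kg·m²·s⁻³·A⁻².
  C = A·s = s·A (charge = current × time).
  So C⁻¹ = s⁻¹·A⁻¹.
  Combining: Hz⁻²·V⁻¹·m⁻²·Ω·C⁻¹·A = s² · (kg⁻¹·m⁻²·s³·A) · m⁻² · (kg·m²·s⁻³·A⁻²) · (s⁻¹·A⁻¹) · A = m⁻²·s·A⁻¹.
Both reduce to m⁻²·s·A⁻¹.

Yes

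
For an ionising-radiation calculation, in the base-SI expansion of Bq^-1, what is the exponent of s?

1

Bq = s⁻¹.
So Bq⁻¹ = s.
The exponent of s is 1.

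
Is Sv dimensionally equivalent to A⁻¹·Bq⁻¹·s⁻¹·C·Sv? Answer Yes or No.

No

Left side:
  Sv = J/kg (equivalent dose = energy per mass),
      = m²·s⁻².
Right side:
  Bq = 1/s = s⁻¹ (activity is decays per second).
  So Bq⁻¹ = s.
  C = A·s = s·A (charge = current × time).
  Sv = J/kg (equivalent dose = energy per mass),
      = m²·s⁻².
  Combining: A⁻¹·Bq⁻¹·s⁻¹·C·Sv = A⁻¹ · s · s⁻¹ · (s·A) · (m²·s⁻²) = m²·s⁻¹.
Left is m²·s⁻²; right is m²·s⁻¹ — different.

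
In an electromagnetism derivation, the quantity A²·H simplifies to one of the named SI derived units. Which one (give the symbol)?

J

H = kg·m²·s⁻²·A⁻².
Combining: A²·H = A² · (kg·m²·s⁻²·A⁻²) = kg·m²·s⁻².
kg·m²·s⁻² is the base-SI form of the joule.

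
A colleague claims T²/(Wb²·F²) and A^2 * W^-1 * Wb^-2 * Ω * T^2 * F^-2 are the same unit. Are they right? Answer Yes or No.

Left side:
  Wb = kg·m²·s⁻²·A⁻¹.
  So Wb⁻² = kg⁻²·m⁻⁴·s⁴·A².
  T = kg·s⁻²·A⁻¹.
  So T² = kg²·s⁻⁴·A⁻².
  F = kg⁻¹·m⁻²·s⁴·A².
  So F⁻² = kg²·m⁴·s⁻⁸·A⁻⁴.
  Combining: Wb⁻²·T²·F⁻² = (kg⁻²·m⁻⁴·s⁴·A²) · (kg²·s⁻⁴·A⁻²) · (kg²·m⁴·s⁻⁸·A⁻⁴) = kg²·s⁻⁸·A⁻⁴.
Right side:
  W = kg·m²·s⁻³.
  So W⁻¹ = kg⁻¹·m⁻²·s³.
  Wb = kg·m²·s⁻²·A⁻¹.
  So Wb⁻² = kg⁻²·m⁻⁴·s⁴·A².
  Ω = kg·m²·s⁻³·A⁻².
  T = kg·s⁻²·A⁻¹.
  So T² = kg²·s⁻⁴·A⁻².
  F = kg⁻¹·m⁻²·s⁴·A².
  So F⁻² = kg²·m⁴·s⁻⁸·A⁻⁴.
  Combining: A²·W⁻¹·Wb⁻²·Ω·T²·F⁻² = A² · (kg⁻¹·m⁻²·s³) · (kg⁻²·m⁻⁴·s⁴·A²) · (kg·m²·s⁻³·A⁻²) · (kg²·s⁻⁴·A⁻²) · (kg²·m⁴·s⁻⁸·A⁻⁴) = kg²·s⁻⁸·A⁻⁴.
Both reduce to kg²·s⁻⁸·A⁻⁴.

Yes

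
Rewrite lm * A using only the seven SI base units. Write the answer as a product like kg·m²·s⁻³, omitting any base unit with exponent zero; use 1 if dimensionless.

lm = cd·sr = cd (luminous flux; sr is dimensionless).
Combining: lm·A = cd · A = A·cd.

A·cd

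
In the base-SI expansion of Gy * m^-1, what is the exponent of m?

Gy = J/kg (absorbed dose = energy per mass),
    = m²·s⁻².
Combining: Gy·m⁻¹ = (m²·s⁻²) · m⁻¹ = m·s⁻².
The exponent of m is 1.

1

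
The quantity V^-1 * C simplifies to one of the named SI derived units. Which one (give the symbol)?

V = kg·m²·s⁻³·A⁻¹.
So V⁻¹ = kg⁻¹·m⁻²·s³·A.
C = s·A.
Combining: V⁻¹·C = (kg⁻¹·m⁻²·s³·A) · (s·A) = kg⁻¹·m⁻²·s⁴·A².
kg⁻¹·m⁻²·s⁴·A² is the base-SI form of the farad.

F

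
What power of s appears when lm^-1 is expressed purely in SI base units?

lm = cd·sr = cd (luminous flux; sr is dimensionless).
So lm⁻¹ = cd⁻¹.
The exponent of s is 0.

0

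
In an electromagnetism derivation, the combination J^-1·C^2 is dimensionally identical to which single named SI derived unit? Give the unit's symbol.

F

J = kg·m²·s⁻².
So J⁻¹ = kg⁻¹·m⁻²·s².
C = s·A.
So C² = s²·A².
Combining: J⁻¹·C² = (kg⁻¹·m⁻²·s²) · (s²·A²) = kg⁻¹·m⁻²·s⁴·A².
kg⁻¹·m⁻²·s⁴·A² is the base-SI form of the farad.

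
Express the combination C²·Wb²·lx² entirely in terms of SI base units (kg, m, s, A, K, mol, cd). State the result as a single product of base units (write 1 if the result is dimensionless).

C = s·A.
So C² = s²·A².
Wb = kg·m²·s⁻²·A⁻¹.
So Wb² = kg²·m⁴·s⁻⁴·A⁻².
lx = m⁻²·cd.
So lx² = m⁻⁴·cd².
Combining: C²·Wb²·lx² = (s²·A²) · (kg²·m⁴·s⁻⁴·A⁻²) · (m⁻⁴·cd²) = kg²·s⁻²·cd².

kg²·s⁻²·cd²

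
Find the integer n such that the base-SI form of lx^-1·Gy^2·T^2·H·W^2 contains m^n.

12

lx = m⁻²·cd.
So lx⁻¹ = m²·cd⁻¹.
Gy = m²·s⁻².
So Gy² = m⁴·s⁻⁴.
T = kg·s⁻²·A⁻¹.
So T² = kg²·s⁻⁴·A⁻².
H = kg·m²·s⁻²·A⁻².
W = kg·m²·s⁻³.
So W² = kg²·m⁴·s⁻⁶.
Combining: lx⁻¹·Gy²·T²·H·W² = (m²·cd⁻¹) · (m⁴·s⁻⁴) · (kg²·s⁻⁴·A⁻²) · (kg·m²·s⁻²·A⁻²) · (kg²·m⁴·s⁻⁶) = kg⁵·m¹²·s⁻¹⁶·A⁻⁴·cd⁻¹.
The exponent of m is 12.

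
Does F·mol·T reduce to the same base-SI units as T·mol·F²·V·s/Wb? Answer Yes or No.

Left side:
  F = C/V (capacitance = charge per voltage),
      = A·s/(kg·m²·s⁻³·A⁻¹) (substituting C and V),
      = kg⁻¹·m⁻²·s⁴·A².
  T = Wb/m² (flux density = flux per area),
      = kg·s⁻²·A⁻¹.
  Combining: F·mol·T = (kg⁻¹·m⁻²·s⁴·A²) · mol · (kg·s⁻²·A⁻¹) = m⁻²·s²·A·mol.
Right side:
  T = kg·s⁻²·A⁻¹.
  F = kg⁻¹·m⁻²·s⁴·A².
  So F² = kg⁻²·m⁻⁴·s⁸·A⁴.
  V = kg·m²·s⁻³·A⁻¹.
  Wb = kg·m²·s⁻²·A⁻¹.
  So Wb⁻¹ = kg⁻¹·m⁻²·s²·A.
  Combining: T·mol·F²·V·Wb⁻¹·s = (kg·s⁻²·A⁻¹) · mol · (kg⁻²·m⁻⁴·s⁸·A⁴) · (kg·m²·s⁻³·A⁻¹) · (kg⁻¹·m⁻²·s²·A) · s = kg⁻¹·m⁻⁴·s⁶·A³·mol.
Left is m⁻²·s²·A·mol; right is kg⁻¹·m⁻⁴·s⁶·A³·mol — different.

No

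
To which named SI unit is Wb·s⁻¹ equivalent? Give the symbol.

V

Wb = V·s (flux: a volt is a weber per second),
    = kg·m²·s⁻²·A⁻¹.
Combining: Wb·s⁻¹ = (kg·m²·s⁻²·A⁻¹) · s⁻¹ = kg·m²·s⁻³·A⁻¹.
kg·m²·s⁻³·A⁻¹ is the base-SI form of the volt.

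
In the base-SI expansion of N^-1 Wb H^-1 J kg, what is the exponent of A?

N = kg·m/s² = kg·m·s⁻² (force = mass × acceleration).
So N⁻¹ = kg⁻¹·m⁻¹·s².
Wb = V·s (flux: a volt is a weber per second),
    = kg·m²·s⁻²·A⁻¹.
H = Wb/A (inductance = flux per current),
    = kg·m²·s⁻²·A⁻².
So H⁻¹ = kg⁻¹·m⁻²·s²·A².
J = N·m (work = force × distance),
    = kg·m²·s⁻².
Combining: N⁻¹·Wb·H⁻¹·J·kg = (kg⁻¹·m⁻¹·s²) · (kg·m²·s⁻²·A⁻¹) · (kg⁻¹·m⁻²·s²·A²) · (kg·m²·s⁻²) · kg = kg·m·A.
The exponent of A is 1.

1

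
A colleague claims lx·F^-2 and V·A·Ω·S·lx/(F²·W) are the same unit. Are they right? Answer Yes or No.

Left side:
  lx = lm/m² (illuminance = luminous flux per area),
      = m⁻²·cd.
  F = C/V (capacitance = charge per voltage),
      = A·s/(kg·m²·s⁻³·A⁻¹) (substituting C and V),
      = kg⁻¹·m⁻²·s⁴·A².
  So F⁻² = kg²·m⁴·s⁻⁸·A⁻⁴.
  Combining: lx·F⁻² = (m⁻²·cd) · (kg²·m⁴·s⁻⁸·A⁻⁴) = kg²·m²·s⁻⁸·A⁻⁴·cd.
Right side:
  V = W/A (potential = power per current),
      = kg·m²·s⁻³·A⁻¹.
  F = C/V (capacitance = charge per voltage),
      = A·s/(kg·m²·s⁻³·A⁻¹) (substituting C and V),
      = kg⁻¹·m⁻²·s⁴·A².
  So F⁻² = kg²·m⁴·s⁻⁸·A⁻⁴.
  Ω = V/A (resistance = voltage per current),
      = kg·m²·s⁻³·A⁻².
  S = 1/Ω (conductance is reciprocal resistance),
      = kg⁻¹·m⁻²·s³·A².
  W = J/s (power = energy per time),
      = kg·m²·s⁻³.
  So W⁻¹ = kg⁻¹·m⁻²·s³.
  lx = lm/m² (illuminance = luminous flux per area),
      = m⁻²·cd.
  Combining: V·A·F⁻²·Ω·S·W⁻¹·lx = (kg·m²·s⁻³·A⁻¹) · A · (kg²·m⁴·s⁻⁸·A⁻⁴) · (kg·m²·s⁻³·A⁻²) · (kg⁻¹·m⁻²·s³·A²) · (kg⁻¹·m⁻²·s³) · (m⁻²·cd) = kg²·m²·s⁻⁸·A⁻⁴·cd.
Both reduce to kg²·m²·s⁻⁸·A⁻⁴·cd.

Yes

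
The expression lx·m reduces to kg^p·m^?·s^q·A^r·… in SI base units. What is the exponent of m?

lx = lm/m² (illuminance = luminous flux per area),
    = m⁻²·cd.
Combining: lx·m = (m⁻²·cd) · m = m⁻¹·cd.
The exponent of m is -1.

-1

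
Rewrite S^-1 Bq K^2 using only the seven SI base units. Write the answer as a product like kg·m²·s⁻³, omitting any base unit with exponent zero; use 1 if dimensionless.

kg·m²·s⁻⁴·A⁻²·K²

S = 1/Ω (conductance is reciprocal resistance),
    = kg⁻¹·m⁻²·s³·A².
So S⁻¹ = kg·m²·s⁻³·A⁻².
Bq = 1/s = s⁻¹ (activity is decays per second).
Combining: S⁻¹·Bq·K² = (kg·m²·s⁻³·A⁻²) · s⁻¹ · K² = kg·m²·s⁻⁴·A⁻²·K².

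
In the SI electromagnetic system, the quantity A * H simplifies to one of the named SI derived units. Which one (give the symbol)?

H = Wb/A (inductance = flux per current),
    = kg·m²·s⁻²·A⁻².
Combining: A·H = A · (kg·m²·s⁻²·A⁻²) = kg·m²·s⁻²·A⁻¹.
kg·m²·s⁻²·A⁻¹ is the base-SI form of the weber.

Wb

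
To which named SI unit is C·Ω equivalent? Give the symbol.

C = s·A.
Ω = kg·m²·s⁻³·A⁻².
Combining: C·Ω = (s·A) · (kg·m²·s⁻³·A⁻²) = kg·m²·s⁻²·A⁻¹.
kg·m²·s⁻²·A⁻¹ is the base-SI form of the weber.

Wb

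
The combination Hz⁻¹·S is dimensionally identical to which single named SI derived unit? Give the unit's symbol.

Hz = 1/s = s⁻¹ (frequency is cycles per second).
So Hz⁻¹ = s.
S = 1/Ω (conductance is reciprocal resistance),
    = kg⁻¹·m⁻²·s³·A².
Combining: Hz⁻¹·S = s · (kg⁻¹·m⁻²·s³·A²) = kg⁻¹·m⁻²·s⁴·A².
kg⁻¹·m⁻²·s⁴·A² is the base-SI form of the farad.

F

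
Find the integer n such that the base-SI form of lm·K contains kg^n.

lm = cd·sr = cd (luminous flux; sr is dimensionless).
Combining: lm·K = cd · K = K·cd.
The exponent of kg is 0.

0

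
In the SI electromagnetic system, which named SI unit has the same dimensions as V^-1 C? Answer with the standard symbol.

F

V = kg·m²·s⁻³·A⁻¹.
So V⁻¹ = kg⁻¹·m⁻²·s³·A.
C = s·A.
Combining: V⁻¹·C = (kg⁻¹·m⁻²·s³·A) · (s·A) = kg⁻¹·m⁻²·s⁴·A².
kg⁻¹·m⁻²·s⁴·A² is the base-SI form of the farad.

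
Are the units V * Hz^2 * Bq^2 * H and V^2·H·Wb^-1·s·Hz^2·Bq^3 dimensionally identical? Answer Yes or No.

No

Left side:
  V = W/A (potential = power per current),
      = kg·m²·s⁻³·A⁻¹.
  Hz = 1/s = s⁻¹ (frequency is cycles per second).
  So Hz² = s⁻².
  Bq = 1/s = s⁻¹ (activity is decays per second).
  So Bq² = s⁻².
  H = Wb/A (inductance = flux per current),
      = kg·m²·s⁻²·A⁻².
  Combining: V·Hz²·Bq²·H = (kg·m²·s⁻³·A⁻¹) · s⁻² · s⁻² · (kg·m²·s⁻²·A⁻²) = kg²·m⁴·s⁻⁹·A⁻³.
Right side:
  V = kg·m²·s⁻³·A⁻¹.
  So V² = kg²·m⁴·s⁻⁶·A⁻².
  H = kg·m²·s⁻²·A⁻².
  Wb = kg·m²·s⁻²·A⁻¹.
  So Wb⁻¹ = kg⁻¹·m⁻²·s²·A.
  Hz = s⁻¹.
  So Hz² = s⁻².
  Bq = s⁻¹.
  So Bq³ = s⁻³.
  Combining: V²·H·Wb⁻¹·s·Hz²·Bq³ = (kg²·m⁴·s⁻⁶·A⁻²) · (kg·m²·s⁻²·A⁻²) · (kg⁻¹·m⁻²·s²·A) · s · s⁻² · s⁻³ = kg²·m⁴·s⁻¹⁰·A⁻³.
Left is kg²·m⁴·s⁻⁹·A⁻³; right is kg²·m⁴·s⁻¹⁰·A⁻³ — different.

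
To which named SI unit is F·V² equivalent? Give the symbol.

F = C/V (capacitance = charge per voltage),
    = A·s/(kg·m²·s⁻³·A⁻¹) (substituting C and V),
    = kg⁻¹·m⁻²·s⁴·A².
V = W/A (potential = power per current),
    = kg·m²·s⁻³·A⁻¹.
So V² = kg²·m⁴·s⁻⁶·A⁻².
Combining: F·V² = (kg⁻¹·m⁻²·s⁴·A²) · (kg²·m⁴·s⁻⁶·A⁻²) = kg·m²·s⁻².
kg·m²·s⁻² is the base-SI form of the joule.

J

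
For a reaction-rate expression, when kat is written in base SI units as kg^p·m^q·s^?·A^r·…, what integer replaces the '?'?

-1

kat = mol/s = s⁻¹·mol (catalytic activity).
The exponent of s is -1.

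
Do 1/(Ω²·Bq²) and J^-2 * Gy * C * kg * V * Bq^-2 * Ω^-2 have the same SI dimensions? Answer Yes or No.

Yes

Left side:
  Ω = V/A (resistance = voltage per current),
      = kg·m²·s⁻³·A⁻².
  So Ω⁻² = kg⁻²·m⁻⁴·s⁶·A⁴.
  Bq = 1/s = s⁻¹ (activity is decays per second).
  So Bq⁻² = s².
  Combining: Ω⁻²·Bq⁻² = (kg⁻²·m⁻⁴·s⁶·A⁴) · s² = kg⁻²·m⁻⁴·s⁸·A⁴.
Right side:
  J = kg·m²·s⁻².
  So J⁻² = kg⁻²·m⁻⁴·s⁴.
  Gy = m²·s⁻².
  C = s·A.
  V = kg·m²·s⁻³·A⁻¹.
  Bq = s⁻¹.
  So Bq⁻² = s².
  Ω = kg·m²·s⁻³·A⁻².
  So Ω⁻² = kg⁻²·m⁻⁴·s⁶·A⁴.
  Combining: J⁻²·Gy·C·kg·V·Bq⁻²·Ω⁻² = (kg⁻²·m⁻⁴·s⁴) · (m²·s⁻²) · (s·A) · kg · (kg·m²·s⁻³·A⁻¹) · s² · (kg⁻²·m⁻⁴·s⁶·A⁴) = kg⁻²·m⁻⁴·s⁸·A⁴.
Both reduce to kg⁻²·m⁻⁴·s⁸·A⁴.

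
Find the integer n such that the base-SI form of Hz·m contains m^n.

1

Hz = 1/s = s⁻¹ (frequency is cycles per second).
Combining: Hz·m = s⁻¹ · m = m·s⁻¹.
The exponent of m is 1.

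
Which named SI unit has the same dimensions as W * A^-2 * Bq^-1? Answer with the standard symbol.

H

W = J/s (power = energy per time),
    = kg·m²·s⁻³.
Bq = 1/s = s⁻¹ (activity is decays per second).
So Bq⁻¹ = s.
Combining: W·A⁻²·Bq⁻¹ = (kg·m²·s⁻³) · A⁻² · s = kg·m²·s⁻²·A⁻².
kg·m²·s⁻²·A⁻² is the base-SI form of the henry.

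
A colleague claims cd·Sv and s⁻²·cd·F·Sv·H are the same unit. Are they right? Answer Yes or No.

Yes

Left side:
  Sv = J/kg (equivalent dose = energy per mass),
      = m²·s⁻².
  Combining: cd·Sv = cd · (m²·s⁻²) = m²·s⁻²·cd.
Right side:
  F = kg⁻¹·m⁻²·s⁴·A².
  Sv = m²·s⁻².
  H = kg·m²·s⁻²·A⁻².
  Combining: s⁻²·cd·F·Sv·H = s⁻² · cd · (kg⁻¹·m⁻²·s⁴·A²) · (m²·s⁻²) · (kg·m²·s⁻²·A⁻²) = m²·s⁻²·cd.
Both reduce to m²·s⁻²·cd.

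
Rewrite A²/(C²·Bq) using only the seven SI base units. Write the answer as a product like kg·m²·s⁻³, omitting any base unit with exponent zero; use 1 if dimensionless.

C = A·s = s·A (charge = current × time).
So C⁻² = s⁻²·A⁻².
Bq = 1/s = s⁻¹ (activity is decays per second).
So Bq⁻¹ = s.
Combining: A²·C⁻²·Bq⁻¹ = A² · (s⁻²·A⁻²) · s = s⁻¹.

s⁻¹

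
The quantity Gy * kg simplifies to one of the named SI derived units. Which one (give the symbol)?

Gy = m²·s⁻².
Combining: Gy·kg = (m²·s⁻²) · kg = kg·m²·s⁻².
kg·m²·s⁻² is the base-SI form of the joule.

J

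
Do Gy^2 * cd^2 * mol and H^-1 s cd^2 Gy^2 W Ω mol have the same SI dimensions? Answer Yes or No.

Left side:
  Gy = J/kg (absorbed dose = energy per mass),
      = m²·s⁻².
  So Gy² = m⁴·s⁻⁴.
  Combining: Gy²·cd²·mol = (m⁴·s⁻⁴) · cd² · mol = m⁴·s⁻⁴·mol·cd².
Right side:
  H = Wb/A (inductance = flux per current),
      = kg·m²·s⁻²·A⁻².
  So H⁻¹ = kg⁻¹·m⁻²·s²·A².
  Gy = J/kg (absorbed dose = energy per mass),
      = m²·s⁻².
  So Gy² = m⁴·s⁻⁴.
  W = J/s (power = energy per time),
      = kg·m²·s⁻³.
  Ω = V/A (resistance = voltage per current),
      = kg·m²·s⁻³·A⁻².
  Combining: H⁻¹·s·cd²·Gy²·W·Ω·mol = (kg⁻¹·m⁻²·s²·A²) · s · cd² · (m⁴·s⁻⁴) · (kg·m²·s⁻³) · (kg·m²·s⁻³·A⁻²) · mol = kg·m⁶·s⁻⁷·mol·cd².
Left is m⁴·s⁻⁴·mol·cd²; right is kg·m⁶·s⁻⁷·mol·cd² — different.

No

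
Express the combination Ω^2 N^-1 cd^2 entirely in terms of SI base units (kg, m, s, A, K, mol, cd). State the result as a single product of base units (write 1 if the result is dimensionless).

Ω = kg·m²·s⁻³·A⁻².
So Ω² = kg²·m⁴·s⁻⁶·A⁻⁴.
N = kg·m·s⁻².
So N⁻¹ = kg⁻¹·m⁻¹·s².
Combining: Ω²·N⁻¹·cd² = (kg²·m⁴·s⁻⁶·A⁻⁴) · (kg⁻¹·m⁻¹·s²) · cd² = kg·m³·s⁻⁴·A⁻⁴·cd².

kg·m³·s⁻⁴·A⁻⁴·cd²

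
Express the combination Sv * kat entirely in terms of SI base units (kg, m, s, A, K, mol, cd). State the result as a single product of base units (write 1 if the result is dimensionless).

Sv = J/kg (equivalent dose = energy per mass),
    = m²·s⁻².
kat = mol/s = s⁻¹·mol (catalytic activity).
Combining: Sv·kat = (m²·s⁻²) · (s⁻¹·mol) = m²·s⁻³·mol.

m²·s⁻³·mol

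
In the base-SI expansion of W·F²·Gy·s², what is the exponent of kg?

W = J/s (power = energy per time),
    = kg·m²·s⁻³.
F = C/V (capacitance = charge per voltage),
    = A·s/(kg·m²·s⁻³·A⁻¹) (substituting C and V),
    = kg⁻¹·m⁻²·s⁴·A².
So F² = kg⁻²·m⁻⁴·s⁸·A⁴.
Gy = J/kg (absorbed dose = energy per mass),
    = m²·s⁻².
Combining: W·F²·Gy·s² = (kg·m²·s⁻³) · (kg⁻²·m⁻⁴·s⁸·A⁴) · (m²·s⁻²) · s² = kg⁻¹·s⁵·A⁴.
The exponent of kg is -1.

-1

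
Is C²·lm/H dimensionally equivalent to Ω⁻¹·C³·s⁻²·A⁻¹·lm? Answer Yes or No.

Yes

Left side:
  C = A·s = s·A (charge = current × time).
  So C² = s²·A².
  H = Wb/A (inductance = flux per current),
      = kg·m²·s⁻²·A⁻².
  So H⁻¹ = kg⁻¹·m⁻²·s²·A².
  lm = cd·sr = cd (luminous flux; sr is dimensionless).
  Combining: C²·H⁻¹·lm = (s²·A²) · (kg⁻¹·m⁻²·s²·A²) · cd = kg⁻¹·m⁻²·s⁴·A⁴·cd.
Right side:
  Ω = V/A (resistance = voltage per current),
      = kg·m²·s⁻³·A⁻².
  So Ω⁻¹ = kg⁻¹·m⁻²·s³·A².
  C = A·s = s·A (charge = current × time).
  So C³ = s³·A³.
  lm = cd·sr = cd (luminous flux; sr is dimensionless).
  Combining: Ω⁻¹·C³·s⁻²·A⁻¹·lm = (kg⁻¹·m⁻²·s³·A²) · (s³·A³) · s⁻² · A⁻¹ · cd = kg⁻¹·m⁻²·s⁴·A⁴·cd.
Both reduce to kg⁻¹·m⁻²·s⁴·A⁴·cd.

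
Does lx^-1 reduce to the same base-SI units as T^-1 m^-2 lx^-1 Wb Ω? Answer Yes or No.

Left side:
  lx = lm/m² (illuminance = luminous flux per area),
      = m⁻²·cd.
  So lx⁻¹ = m²·cd⁻¹.
Right side:
  T = Wb/m² (flux density = flux per area),
      = kg·s⁻²·A⁻¹.
  So T⁻¹ = kg⁻¹·s²·A.
  lx = lm/m² (illuminance = luminous flux per area),
      = m⁻²·cd.
  So lx⁻¹ = m²·cd⁻¹.
  Wb = V·s (flux: a volt is a weber per second),
      = kg·m²·s⁻²·A⁻¹.
  Ω = V/A (resistance = voltage per current),
      = kg·m²·s⁻³·A⁻².
  Combining: T⁻¹·m⁻²·lx⁻¹·Wb·Ω = (kg⁻¹·s²·A) · m⁻² · (m²·cd⁻¹) · (kg·m²·s⁻²·A⁻¹) · (kg·m²·s⁻³·A⁻²) = kg·m⁴·s⁻³·A⁻²·cd⁻¹.
Left is m²·cd⁻¹; right is kg·m⁴·s⁻³·A⁻²·cd⁻¹ — different.

No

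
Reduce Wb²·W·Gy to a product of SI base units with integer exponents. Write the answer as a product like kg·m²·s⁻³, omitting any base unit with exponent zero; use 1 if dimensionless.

Wb = kg·m²·s⁻²·A⁻¹.
So Wb² = kg²·m⁴·s⁻⁴·A⁻².
W = kg·m²·s⁻³.
Gy = m²·s⁻².
Combining: Wb²·W·Gy = (kg²·m⁴·s⁻⁴·A⁻²) · (kg·m²·s⁻³) · (m²·s⁻²) = kg³·m⁸·s⁻⁹·A⁻².

kg³·m⁸·s⁻⁹·A⁻²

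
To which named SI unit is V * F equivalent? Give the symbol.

V = W/A (potential = power per current),
    = kg·m²·s⁻³·A⁻¹.
F = C/V (capacitance = charge per voltage),
    = A·s/(kg·m²·s⁻³·A⁻¹) (substituting C and V),
    = kg⁻¹·m⁻²·s⁴·A².
Combining: V·F = (kg·m²·s⁻³·A⁻¹) · (kg⁻¹·m⁻²·s⁴·A²) = s·A.
s·A is the base-SI form of the coulomb.

C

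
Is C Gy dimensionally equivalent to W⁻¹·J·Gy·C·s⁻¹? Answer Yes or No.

Yes

Left side:
  C = A·s = s·A (charge = current × time).
  Gy = J/kg (absorbed dose = energy per mass),
      = m²·s⁻².
  Combining: C·Gy = (s·A) · (m²·s⁻²) = m²·s⁻¹·A.
Right side:
  W = kg·m²·s⁻³.
  So W⁻¹ = kg⁻¹·m⁻²·s³.
  J = kg·m²·s⁻².
  Gy = m²·s⁻².
  C = s·A.
  Combining: W⁻¹·J·Gy·C·s⁻¹ = (kg⁻¹·m⁻²·s³) · (kg·m²·s⁻²) · (m²·s⁻²) · (s·A) · s⁻¹ = m²·s⁻¹·A.
Both reduce to m²·s⁻¹·A.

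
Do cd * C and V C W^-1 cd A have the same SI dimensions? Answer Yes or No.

Yes

Left side:
  C = A·s = s·A (charge = current × time).
  Combining: cd·C = cd · (s·A) = s·A·cd.
Right side:
  V = W/A (potential = power per current),
      = kg·m²·s⁻³·A⁻¹.
  C = A·s = s·A (charge = current × time).
  W = J/s (power = energy per time),
      = kg·m²·s⁻³.
  So W⁻¹ = kg⁻¹·m⁻²·s³.
  Combining: V·C·W⁻¹·cd·A = (kg·m²·s⁻³·A⁻¹) · (s·A) · (kg⁻¹·m⁻²·s³) · cd · A = s·A·cd.
Both reduce to s·A·cd.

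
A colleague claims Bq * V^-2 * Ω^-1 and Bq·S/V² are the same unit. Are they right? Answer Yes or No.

Yes

Left side:
  Bq = 1/s = s⁻¹ (activity is decays per second).
  V = W/A (potential = power per current),
      = kg·m²·s⁻³·A⁻¹.
  So V⁻² = kg⁻²·m⁻⁴·s⁶·A².
  Ω = V/A (resistance = voltage per current),
      = kg·m²·s⁻³·A⁻².
  So Ω⁻¹ = kg⁻¹·m⁻²·s³·A².
  Combining: Bq·V⁻²·Ω⁻¹ = s⁻¹ · (kg⁻²·m⁻⁴·s⁶·A²) · (kg⁻¹·m⁻²·s³·A²) = kg⁻³·m⁻⁶·s⁸·A⁴.
Right side:
  Bq = 1/s = s⁻¹ (activity is decays per second).
  S = 1/Ω (conductance is reciprocal resistance),
      = kg⁻¹·m⁻²·s³·A².
  V = W/A (potential = power per current),
      = kg·m²·s⁻³·A⁻¹.
  So V⁻² = kg⁻²·m⁻⁴·s⁶·A².
  Combining: Bq·S·V⁻² = s⁻¹ · (kg⁻¹·m⁻²·s³·A²) · (kg⁻²·m⁻⁴·s⁶·A²) = kg⁻³·m⁻⁶·s⁸·A⁴.
Both reduce to kg⁻³·m⁻⁶·s⁸·A⁴.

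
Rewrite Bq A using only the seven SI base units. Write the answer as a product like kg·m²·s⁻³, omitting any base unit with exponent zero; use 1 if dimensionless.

Bq = 1/s = s⁻¹ (activity is decays per second).
Combining: Bq·A = s⁻¹ · A = s⁻¹·A.

s⁻¹·A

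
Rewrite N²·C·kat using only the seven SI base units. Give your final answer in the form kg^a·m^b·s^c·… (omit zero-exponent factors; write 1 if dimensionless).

N = kg·m/s² = kg·m·s⁻² (force = mass × acceleration).
So N² = kg²·m²·s⁻⁴.
C = A·s = s·A (charge = current × time).
kat = mol/s = s⁻¹·mol (catalytic activity).
Combining: N²·C·kat = (kg²·m²·s⁻⁴) · (s·A) · (s⁻¹·mol) = kg²·m²·s⁻⁴·A·mol.

kg²·m²·s⁻⁴·A·mol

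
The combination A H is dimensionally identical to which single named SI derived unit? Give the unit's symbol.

H = Wb/A (inductance = flux per current),
    = kg·m²·s⁻²·A⁻².
Combining: A·H = A · (kg·m²·s⁻²·A⁻²) = kg·m²·s⁻²·A⁻¹.
kg·m²·s⁻²·A⁻¹ is the base-SI form of the weber.

Wb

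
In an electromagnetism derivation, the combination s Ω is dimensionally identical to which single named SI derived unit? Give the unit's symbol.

H

Ω = kg·m²·s⁻³·A⁻².
Combining: s·Ω = s · (kg·m²·s⁻³·A⁻²) = kg·m²·s⁻²·A⁻².
kg·m²·s⁻²·A⁻² is the base-SI form of the henry.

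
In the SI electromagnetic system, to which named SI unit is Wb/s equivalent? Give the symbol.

V

Wb = kg·m²·s⁻²·A⁻¹.
Combining: s⁻¹·Wb = s⁻¹ · (kg·m²·s⁻²·A⁻¹) = kg·m²·s⁻³·A⁻¹.
kg·m²·s⁻³·A⁻¹ is the base-SI form of the volt.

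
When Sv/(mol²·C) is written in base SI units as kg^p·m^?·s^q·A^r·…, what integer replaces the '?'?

Sv = J/kg (equivalent dose = energy per mass),
    = m²·s⁻².
C = A·s = s·A (charge = current × time).
So C⁻¹ = s⁻¹·A⁻¹.
Combining: Sv·mol⁻²·C⁻¹ = (m²·s⁻²) · mol⁻² · (s⁻¹·A⁻¹) = m²·s⁻³·A⁻¹·mol⁻².
The exponent of m is 2.

2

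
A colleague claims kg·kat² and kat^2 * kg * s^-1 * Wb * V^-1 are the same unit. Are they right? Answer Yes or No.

Yes

Left side:
  kat = mol/s = s⁻¹·mol (catalytic activity).
  So kat² = s⁻²·mol².
  Combining: kg·kat² = kg · (s⁻²·mol²) = kg·s⁻²·mol².
Right side:
  kat = s⁻¹·mol.
  So kat² = s⁻²·mol².
  Wb = kg·m²·s⁻²·A⁻¹.
  V = kg·m²·s⁻³·A⁻¹.
  So V⁻¹ = kg⁻¹·m⁻²·s³·A.
  Combining: kat²·kg·s⁻¹·Wb·V⁻¹ = (s⁻²·mol²) · kg · s⁻¹ · (kg·m²·s⁻²·A⁻¹) · (kg⁻¹·m⁻²·s³·A) = kg·s⁻²·mol².
Both reduce to kg·s⁻²·mol².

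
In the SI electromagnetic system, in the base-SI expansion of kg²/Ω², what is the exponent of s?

Ω = kg·m²·s⁻³·A⁻².
So Ω⁻² = kg⁻²·m⁻⁴·s⁶·A⁴.
Combining: Ω⁻²·kg² = (kg⁻²·m⁻⁴·s⁶·A⁴) · kg² = m⁻⁴·s⁶·A⁴.
The exponent of s is 6.

6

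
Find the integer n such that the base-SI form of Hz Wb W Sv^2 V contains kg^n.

3

Hz = 1/s = s⁻¹ (frequency is cycles per second).
Wb = V·s (flux: a volt is a weber per second),
    = kg·m²·s⁻²·A⁻¹.
W = J/s (power = energy per time),
    = kg·m²·s⁻³.
Sv = J/kg (equivalent dose = energy per mass),
    = m²·s⁻².
So Sv² = m⁴·s⁻⁴.
V = W/A (potential = power per current),
    = kg·m²·s⁻³·A⁻¹.
Combining: Hz·Wb·W·Sv²·V = s⁻¹ · (kg·m²·s⁻²·A⁻¹) · (kg·m²·s⁻³) · (m⁴·s⁻⁴) · (kg·m²·s⁻³·A⁻¹) = kg³·m¹⁰·s⁻¹³·A⁻².
The exponent of kg is 3.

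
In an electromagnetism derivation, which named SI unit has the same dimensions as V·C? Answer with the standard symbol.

J

V = W/A (potential = power per current),
    = kg·m²·s⁻³·A⁻¹.
C = A·s = s·A (charge = current × time).
Combining: V·C = (kg·m²·s⁻³·A⁻¹) · (s·A) = kg·m²·s⁻².
kg·m²·s⁻² is the base-SI form of the joule.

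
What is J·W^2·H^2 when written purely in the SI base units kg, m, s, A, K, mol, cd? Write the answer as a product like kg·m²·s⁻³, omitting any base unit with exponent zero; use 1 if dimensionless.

kg⁵·m¹⁰·s⁻¹²·A⁻⁴

J = kg·m²·s⁻².
W = kg·m²·s⁻³.
So W² = kg²·m⁴·s⁻⁶.
H = kg·m²·s⁻²·A⁻².
So H² = kg²·m⁴·s⁻⁴·A⁻⁴.
Combining: J·W²·H² = (kg·m²·s⁻²) · (kg²·m⁴·s⁻⁶) · (kg²·m⁴·s⁻⁴·A⁻⁴) = kg⁵·m¹⁰·s⁻¹²·A⁻⁴.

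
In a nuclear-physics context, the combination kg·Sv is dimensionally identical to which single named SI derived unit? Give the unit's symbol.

J

Sv = m²·s⁻².
Combining: kg·Sv = kg · (m²·s⁻²) = kg·m²·s⁻².
kg·m²·s⁻² is the base-SI form of the joule.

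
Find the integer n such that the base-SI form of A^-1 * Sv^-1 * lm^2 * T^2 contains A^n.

-3

Sv = m²·s⁻².
So Sv⁻¹ = m⁻²·s².
lm = cd.
So lm² = cd².
T = kg·s⁻²·A⁻¹.
So T² = kg²·s⁻⁴·A⁻².
Combining: A⁻¹·Sv⁻¹·lm²·T² = A⁻¹ · (m⁻²·s²) · cd² · (kg²·s⁻⁴·A⁻²) = kg²·m⁻²·s⁻²·A⁻³·cd².
The exponent of A is -3.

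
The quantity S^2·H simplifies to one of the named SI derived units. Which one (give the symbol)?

F

S = 1/Ω (conductance is reciprocal resistance),
    = kg⁻¹·m⁻²·s³·A².
So S² = kg⁻²·m⁻⁴·s⁶·A⁴.
H = Wb/A (inductance = flux per current),
    = kg·m²·s⁻²·A⁻².
Combining: S²·H = (kg⁻²·m⁻⁴·s⁶·A⁴) · (kg·m²·s⁻²·A⁻²) = kg⁻¹·m⁻²·s⁴·A².
kg⁻¹·m⁻²·s⁴·A² is the base-SI form of the farad.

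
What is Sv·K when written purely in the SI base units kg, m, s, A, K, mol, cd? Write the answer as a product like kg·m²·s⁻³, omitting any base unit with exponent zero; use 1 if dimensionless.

Sv = J/kg (equivalent dose = energy per mass),
    = m²·s⁻².
Combining: Sv·K = (m²·s⁻²) · K = m²·s⁻²·K.

m²·s⁻²·K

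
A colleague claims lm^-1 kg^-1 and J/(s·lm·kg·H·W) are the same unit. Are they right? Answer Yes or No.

Left side:
  lm = cd·sr = cd (luminous flux; sr is dimensionless).
  So lm⁻¹ = cd⁻¹.
  Combining: lm⁻¹·kg⁻¹ = cd⁻¹ · kg⁻¹ = kg⁻¹·cd⁻¹.
Right side:
  lm = cd.
  So lm⁻¹ = cd⁻¹.
  H = kg·m²·s⁻²·A⁻².
  So H⁻¹ = kg⁻¹·m⁻²·s²·A².
  J = kg·m²·s⁻².
  W = kg·m²·s⁻³.
  So W⁻¹ = kg⁻¹·m⁻²·s³.
  Combining: s⁻¹·lm⁻¹·kg⁻¹·H⁻¹·J·W⁻¹ = s⁻¹ · cd⁻¹ · kg⁻¹ · (kg⁻¹·m⁻²·s²·A²) · (kg·m²·s⁻²) · (kg⁻¹·m⁻²·s³) = kg⁻²·m⁻²·s²·A²·cd⁻¹.
Left is kg⁻¹·cd⁻¹; right is kg⁻²·m⁻²·s²·A²·cd⁻¹ — different.

No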